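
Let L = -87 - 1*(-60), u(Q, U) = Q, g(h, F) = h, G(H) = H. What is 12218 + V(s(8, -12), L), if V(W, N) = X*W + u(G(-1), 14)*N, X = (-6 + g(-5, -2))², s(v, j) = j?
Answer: 10793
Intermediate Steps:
L = -27 (L = -87 + 60 = -27)
X = 121 (X = (-6 - 5)² = (-11)² = 121)
V(W, N) = -N + 121*W (V(W, N) = 121*W - N = -N + 121*W)
12218 + V(s(8, -12), L) = 12218 + (-1*(-27) + 121*(-12)) = 12218 + (27 - 1452) = 12218 - 1425 = 10793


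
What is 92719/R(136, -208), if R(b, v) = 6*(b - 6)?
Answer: 92719/780 ≈ 118.87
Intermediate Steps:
R(b, v) = -36 + 6*b (R(b, v) = 6*(-6 + b) = -36 + 6*b)
92719/R(136, -208) = 92719/(-36 + 6*136) = 92719/(-36 + 816) = 92719/780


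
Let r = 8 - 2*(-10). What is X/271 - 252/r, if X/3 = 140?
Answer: -2019/271 ≈ -7.4502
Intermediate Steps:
r = 28 (r = 8 + 20 = 28)
X = 420 (X = 3*140 = 420)
X/271 - 252/r = 420/271 - 252/28 = 420*(1/271) - 252*1/28 = 420/271 - 9 = -2019/271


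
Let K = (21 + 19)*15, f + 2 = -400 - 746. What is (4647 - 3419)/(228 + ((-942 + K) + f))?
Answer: -614/631 ≈ -0.97306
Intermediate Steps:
f = -1148 (f = -2 + (-400 - 746) = -2 - 1146 = -1148)
K = 600 (K = 40*15 = 600)
(4647 - 3419)/(228 + ((-942 + K) + f)) = (4647 - 3419)/(228 + ((-942 + 600) - 1148)) = 1228/(228 + (-342 - 1148)) = 1228/(228 - 1490) = 1228/(-1262) = 1228*(-1/1262) = -614/631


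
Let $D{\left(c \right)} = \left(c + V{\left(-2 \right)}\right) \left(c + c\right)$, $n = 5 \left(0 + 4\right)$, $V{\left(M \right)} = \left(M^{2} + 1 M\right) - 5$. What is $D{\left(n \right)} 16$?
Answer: $10880$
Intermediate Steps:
$V{\left(M \right)} = -5 + M + M^{2}$ ($V{\left(M \right)} = \left(M^{2} + M\right) - 5 = \left(M + M^{2}\right) - 5 = -5 + M + M^{2}$)
$n = 20$ ($n = 5 \cdot 4 = 20$)
$D{\left(c \right)} = 2 c \left(-3 + c\right)$ ($D{\left(c \right)} = \left(c - \left(7 - 4\right)\right) \left(c + c\right) = \left(c - 3\right) 2 c = \left(-3 + c\right) 2 c = 2 c \left(-3 + c\right)$)
$D{\left(n \right)} 16 = 2 \cdot 20 \left(-3 + 20\right) 16 = 2 \cdot 20 \cdot 17 \cdot 16 = 680 \cdot 16 = 10880$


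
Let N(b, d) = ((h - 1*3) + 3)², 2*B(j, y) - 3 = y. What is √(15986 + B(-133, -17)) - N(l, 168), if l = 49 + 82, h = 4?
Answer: -16 + 29*√19 ≈ 110.41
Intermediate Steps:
B(j, y) = 3/2 + y/2
l = 131
N(b, d) = 16 (N(b, d) = ((4 - 1*3) + 3)² = ((4 - 3) + 3)² = (1 + 3)² = 4² = 16)
√(15986 + B(-133, -17)) - N(l, 168) = √(15986 + (3/2 + (½)*(-17))) - 1*16 = √(15986 + (3/2 - 17/2)) - 16 = √(15986 - 7) - 16 = √15979 - 16 = 29*√19 - 16 = -16 + 29*√19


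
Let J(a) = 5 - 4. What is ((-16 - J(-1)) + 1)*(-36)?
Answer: 576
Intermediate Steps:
J(a) = 1
((-16 - J(-1)) + 1)*(-36) = ((-16 - 1*1) + 1)*(-36) = ((-16 - 1) + 1)*(-36) = (-17 + 1)*(-36) = -16*(-36) = 576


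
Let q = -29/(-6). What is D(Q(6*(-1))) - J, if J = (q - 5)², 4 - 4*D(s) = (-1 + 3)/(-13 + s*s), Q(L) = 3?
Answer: 79/72 ≈ 1.0972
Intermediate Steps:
D(s) = 1 - 1/(2*(-13 + s²)) (D(s) = 1 - (-1 + 3)/(4*(-13 + s*s)) = 1 - 1/(2*(-13 + s²)))
q = 29/6 (q = -29*(-⅙) = 29/6 ≈ 4.8333)
J = 1/36 (J = (29/6 - 5)² = (-⅙)² = 1/36 ≈ 0.027778)
D(Q(6*(-1))) - J = (-27/2 + 3²)/(-13 + 3²) - 1*1/36 = (-27/2 + 9)/(-13 + 9) - 1/36 = -9/2/(-4) - 1/36 = -¼*(-9/2) - 1/36 = 9/8 - 1/36 = 79/72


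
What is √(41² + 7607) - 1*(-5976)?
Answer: 5976 + 6*√258 ≈ 6072.4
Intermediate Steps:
√(41² + 7607) - 1*(-5976) = √(1681 + 7607) + 5976 = √9288 + 5976 = 6*√258 + 5976 = 5976 + 6*√258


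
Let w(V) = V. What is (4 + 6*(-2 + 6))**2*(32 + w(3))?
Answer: 27440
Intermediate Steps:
(4 + 6*(-2 + 6))**2*(32 + w(3)) = (4 + 6*(-2 + 6))**2*(32 + 3) = (4 + 6*4)**2*35 = (4 + 24)**2*35 = 28**2*35 = 784*35 = 27440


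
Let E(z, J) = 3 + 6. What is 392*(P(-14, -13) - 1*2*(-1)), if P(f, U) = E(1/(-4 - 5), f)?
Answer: 4312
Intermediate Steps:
E(z, J) = 9
P(f, U) = 9
392*(P(-14, -13) - 1*2*(-1)) = 392*(9 - 1*2*(-1)) = 392*(9 - 2*(-1)) = 392*(9 + 2) = 392*11 = 4312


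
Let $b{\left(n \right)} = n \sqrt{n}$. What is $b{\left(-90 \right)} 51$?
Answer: $- 13770 i \sqrt{10} \approx - 43545.0 i$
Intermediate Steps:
$b{\left(n \right)} = n^{\frac{3}{2}}$
$b{\left(-90 \right)} 51 = \left(-90\right)^{\frac{3}{2}} \cdot 51 = - 270 i \sqrt{10} \cdot 51 = - 13770 i \sqrt{10}$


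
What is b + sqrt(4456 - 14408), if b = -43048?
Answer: -43048 + 4*I*sqrt(622) ≈ -43048.0 + 99.76*I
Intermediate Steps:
b + sqrt(4456 - 14408) = -43048 + sqrt(4456 - 14408) = -43048 + sqrt(-9952) = -43048 + 4*I*sqrt(622)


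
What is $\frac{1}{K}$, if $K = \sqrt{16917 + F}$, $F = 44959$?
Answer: $\frac{\sqrt{15469}}{30938} \approx 0.0040201$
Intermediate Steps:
$K = 2 \sqrt{15469}$ ($K = \sqrt{16917 + 44959} = \sqrt{61876} = 2 \sqrt{15469} \approx 248.75$)
$\frac{1}{K} = \frac{1}{2 \sqrt{15469}} = \frac{\sqrt{15469}}{30938}$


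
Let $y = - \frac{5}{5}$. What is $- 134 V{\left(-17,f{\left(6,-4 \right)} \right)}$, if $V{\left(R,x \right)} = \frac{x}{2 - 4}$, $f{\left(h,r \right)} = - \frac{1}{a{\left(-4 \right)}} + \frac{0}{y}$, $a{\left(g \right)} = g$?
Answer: $\frac{67}{4} \approx 16.75$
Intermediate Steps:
$y = -1$ ($y = \left(-5\right) \frac{1}{5} = -1$)
$f{\left(h,r \right)} = \frac{1}{4}$ ($f{\left(h,r \right)} = - \frac{1}{-4} + \frac{0}{-1} = \left(-1\right) \left(- \frac{1}{4}\right) + 0 \left(-1\right) = \frac{1}{4} + 0 = \frac{1}{4}$)
$V{\left(R,x \right)} = - \frac{x}{2}$ ($V{\left(R,x \right)} = \frac{x}{-2} = - \frac{x}{2}$)
$- 134 V{\left(-17,f{\left(6,-4 \right)} \right)} = - 134 \left(\left(- \frac{1}{2}\right) \frac{1}{4}\right) = \left(-134\right) \left(- \frac{1}{8}\right) = \frac{67}{4}$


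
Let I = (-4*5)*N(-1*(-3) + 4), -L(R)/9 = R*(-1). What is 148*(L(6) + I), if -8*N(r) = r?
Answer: 10582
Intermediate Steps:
N(r) = -r/8
L(R) = 9*R (L(R) = -9*R*(-1) = -(-9)*R = 9*R)
I = 35/2 (I = (-4*5)*(-(-1*(-3) + 4)/8) = -(-5)*(3 + 4)/2 = -(-5)*7/2 = -20*(-7/8) = 35/2 ≈ 17.500)
148*(L(6) + I) = 148*(9*6 + 35/2) = 148*(54 + 35/2) = 148*(143/2) = 10582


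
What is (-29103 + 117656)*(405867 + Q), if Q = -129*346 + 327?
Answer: 32017222680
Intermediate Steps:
Q = -44307 (Q = -44634 + 327 = -44307)
(-29103 + 117656)*(405867 + Q) = (-29103 + 117656)*(405867 - 44307) = 88553*361560 = 32017222680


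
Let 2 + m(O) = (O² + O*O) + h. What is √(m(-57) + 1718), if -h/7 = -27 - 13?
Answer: √8494 ≈ 92.163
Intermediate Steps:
h = 280 (h = -7*(-27 - 13) = -7*(-40) = 280)
m(O) = 278 + 2*O² (m(O) = -2 + ((O² + O*O) + 280) = -2 + ((O² + O²) + 280) = -2 + (2*O² + 280) = -2 + (280 + 2*O²) = 278 + 2*O²)
√(m(-57) + 1718) = √((278 + 2*(-57)²) + 1718) = √((278 + 2*3249) + 1718) = √((278 + 6498) + 1718) = √(6776 + 1718) = √8494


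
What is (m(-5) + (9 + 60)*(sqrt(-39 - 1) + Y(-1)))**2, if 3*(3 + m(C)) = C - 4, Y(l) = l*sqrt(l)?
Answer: -195165 + 828*I + sqrt(10)*(19044 - 1656*I) ≈ -1.3494e+5 - 4408.7*I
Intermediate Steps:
Y(l) = l**(3/2)
m(C) = -13/3 + C/3 (m(C) = -3 + (C - 4)/3 = -3 + (-4 + C)/3 = -3 + (-4/3 + C/3) = -13/3 + C/3)
(m(-5) + (9 + 60)*(sqrt(-39 - 1) + Y(-1)))**2 = ((-13/3 + (1/3)*(-5)) + (9 + 60)*(sqrt(-39 - 1) + (-1)**(3/2)))**2 = ((-13/3 - 5/3) + 69*(sqrt(-40) - I))**2 = (-6 + 69*(2*I*sqrt(10) - I))**2 = (-6 + 69*(-I + 2*I*sqrt(10)))**2 = (-6 + (-69*I + 138*I*sqrt(10)))**2 = (-6 - 69*I + 138*I*sqrt(10))**2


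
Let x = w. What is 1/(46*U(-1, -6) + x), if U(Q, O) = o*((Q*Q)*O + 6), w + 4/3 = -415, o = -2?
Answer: -3/1249 ≈ -0.0024019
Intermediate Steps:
w = -1249/3 (w = -4/3 - 415 = -1249/3 ≈ -416.33)
U(Q, O) = -12 - 2*O*Q**2 (U(Q, O) = -2*((Q*Q)*O + 6) = -2*(Q**2*O + 6) = -2*(O*Q**2 + 6) = -2*(6 + O*Q**2) = -12 - 2*O*Q**2)
x = -1249/3 ≈ -416.33
1/(46*U(-1, -6) + x) = 1/(46*(-12 - 2*(-6)*(-1)**2) - 1249/3) = 1/(46*(-12 - 2*(-6)*1) - 1249/3) = 1/(46*(-12 + 12) - 1249/3) = 1/(46*0 - 1249/3) = 1/(0 - 1249/3) = 1/(-1249/3) = -3/1249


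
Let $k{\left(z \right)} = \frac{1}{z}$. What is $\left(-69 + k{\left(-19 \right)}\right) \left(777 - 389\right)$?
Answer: $- \frac{509056}{19} \approx -26792.0$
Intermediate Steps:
$\left(-69 + k{\left(-19 \right)}\right) \left(777 - 389\right) = \left(-69 + \frac{1}{-19}\right) \left(777 - 389\right) = \left(-69 - \frac{1}{19}\right) \left(777 - 389\right) = \left(- \frac{1312}{19}\right) 388 = - \frac{509056}{19}$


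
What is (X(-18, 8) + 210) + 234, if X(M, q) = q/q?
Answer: 445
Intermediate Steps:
X(M, q) = 1
(X(-18, 8) + 210) + 234 = (1 + 210) + 234 = 211 + 234 = 445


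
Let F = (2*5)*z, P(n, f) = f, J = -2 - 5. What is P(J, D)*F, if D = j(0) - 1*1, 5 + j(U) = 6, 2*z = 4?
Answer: 0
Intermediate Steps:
z = 2 (z = (1/2)*4 = 2)
j(U) = 1 (j(U) = -5 + 6 = 1)
J = -7
D = 0 (D = 1 - 1*1 = 1 - 1 = 0)
F = 20 (F = (2*5)*2 = 10*2 = 20)
P(J, D)*F = 0*20 = 0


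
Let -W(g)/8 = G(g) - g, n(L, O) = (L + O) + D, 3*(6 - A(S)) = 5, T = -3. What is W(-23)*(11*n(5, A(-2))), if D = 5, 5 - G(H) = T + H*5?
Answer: -552464/3 ≈ -1.8415e+5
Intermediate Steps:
G(H) = 8 - 5*H (G(H) = 5 - (-3 + H*5) = 5 - (-3 + 5*H) = 5 + (3 - 5*H) = 8 - 5*H)
A(S) = 13/3 (A(S) = 6 - ⅓*5 = 6 - 5/3 = 13/3)
n(L, O) = 5 + L + O (n(L, O) = (L + O) + 5 = 5 + L + O)
W(g) = -64 + 48*g (W(g) = -8*((8 - 5*g) - g) = -8*(8 - 6*g) = -64 + 48*g)
W(-23)*(11*n(5, A(-2))) = (-64 + 48*(-23))*(11*(5 + 5 + 13/3)) = (-64 - 1104)*(11*(43/3)) = -1168*473/3 = -552464/3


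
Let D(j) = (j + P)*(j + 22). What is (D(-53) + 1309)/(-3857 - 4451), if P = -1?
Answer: -2983/8308 ≈ -0.35905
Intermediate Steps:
D(j) = (-1 + j)*(22 + j) (D(j) = (j - 1)*(j + 22) = (-1 + j)*(22 + j))
(D(-53) + 1309)/(-3857 - 4451) = ((-22 + (-53)**2 + 21*(-53)) + 1309)/(-3857 - 4451) = ((-22 + 2809 - 1113) + 1309)/(-8308) = (1674 + 1309)*(-1/8308) = 2983*(-1/8308) = -2983/8308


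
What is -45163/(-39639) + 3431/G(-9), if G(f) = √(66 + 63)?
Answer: 45163/39639 + 3431*√129/129 ≈ 303.22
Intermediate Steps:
G(f) = √129
-45163/(-39639) + 3431/G(-9) = -45163/(-39639) + 3431/(√129) = -45163*(-1/39639) + 3431*(√129/129) = 45163/39639 + 3431*√129/129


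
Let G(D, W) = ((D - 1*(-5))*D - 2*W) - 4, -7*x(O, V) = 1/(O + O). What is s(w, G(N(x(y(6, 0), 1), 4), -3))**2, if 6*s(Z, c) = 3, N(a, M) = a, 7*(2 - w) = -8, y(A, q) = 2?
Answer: 1/4 ≈ 0.25000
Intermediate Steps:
x(O, V) = -1/(14*O) (x(O, V) = -1/(7*(O + O)) = -1/(2*O)/7 = -1/(14*O))
w = 22/7 (w = 2 - 1/7*(-8) = 2 + 8/7 = 22/7 ≈ 3.1429)
G(D, W) = -4 - 2*W + D*(5 + D) (G(D, W) = ((D + 5)*D - 2*W) - 4 = ((5 + D)*D - 2*W) - 4 = (D*(5 + D) - 2*W) - 4 = (-2*W + D*(5 + D)) - 4 = -4 - 2*W + D*(5 + D))
s(Z, c) = 1/2 (s(Z, c) = (1/6)*3 = 1/2)
s(w, G(N(x(y(6, 0), 1), 4), -3))**2 = (1/2)**2 = 1/4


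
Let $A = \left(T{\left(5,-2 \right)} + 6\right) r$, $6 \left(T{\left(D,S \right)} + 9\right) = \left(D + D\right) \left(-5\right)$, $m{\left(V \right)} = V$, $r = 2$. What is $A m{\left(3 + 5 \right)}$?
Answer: $- \frac{544}{3} \approx -181.33$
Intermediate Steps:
$T{\left(D,S \right)} = -9 - \frac{5 D}{3}$ ($T{\left(D,S \right)} = -9 + \frac{\left(D + D\right) \left(-5\right)}{6} = -9 + \frac{2 D \left(-5\right)}{6} = -9 + \frac{\left(-10\right) D}{6} = -9 - \frac{5 D}{3}$)
$A = - \frac{68}{3}$ ($A = \left(\left(-9 - \frac{25}{3}\right) + 6\right) 2 = \left(- \frac{52}{3} + 6\right) 2 = \left(- \frac{34}{3}\right) 2 = - \frac{68}{3} \approx -22.667$)
$A m{\left(3 + 5 \right)} = - \frac{68 \left(3 + 5\right)}{3} = \left(- \frac{68}{3}\right) 8 = - \frac{544}{3}$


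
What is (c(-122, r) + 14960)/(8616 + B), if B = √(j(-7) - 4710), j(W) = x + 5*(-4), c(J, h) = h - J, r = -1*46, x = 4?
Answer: 64775088/37120091 - 7518*I*√4726/37120091 ≈ 1.745 - 0.013923*I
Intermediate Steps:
r = -46
j(W) = -16 (j(W) = 4 + 5*(-4) = 4 - 20 = -16)
B = I*√4726 (B = √(-16 - 4710) = √(-4726) = I*√4726 ≈ 68.746*I)
(c(-122, r) + 14960)/(8616 + B) = ((-46 - 1*(-122)) + 14960)/(8616 + I*√4726) = ((-46 + 122) + 14960)/(8616 + I*√4726) = (76 + 14960)/(8616 + I*√4726) = 15036/(8616 + I*√4726)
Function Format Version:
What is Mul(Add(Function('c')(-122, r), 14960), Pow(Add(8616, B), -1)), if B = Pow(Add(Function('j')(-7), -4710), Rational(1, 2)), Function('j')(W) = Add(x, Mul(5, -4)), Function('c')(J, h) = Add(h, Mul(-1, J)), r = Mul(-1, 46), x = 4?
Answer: Add(Rational(64775088, 37120091), Mul(Rational(-7518, 37120091), I, Pow(4726, Rational(1, 2)))) ≈ Add(1.7450, Mul(-0.013923, I))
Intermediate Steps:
r = -46
Function('j')(W) = -16 (Function('j')(W) = Add(4, Mul(5, -4)) = Add(4, -20) = -16)
B = Mul(I, Pow(4726, Rational(1, 2))) (B = Pow(Add(-16, -4710), Rational(1, 2)) = Pow(-4726, Rational(1, 2)) = Mul(I, Pow(4726, Rational(1, 2))) ≈ Mul(68.746, I))
Mul(Add(Function('c')(-122, r), 14960), Pow(Add(8616, B), -1)) = Mul(Add(Add(-46, Mul(-1, -122)), 14960), Pow(Add(8616, Mul(I, Pow(4726, Rational(1, 2)))), -1)) = Mul(Add(Add(-46, 122), 14960), Pow(Add(8616, Mul(I, Pow(4726, Rational(1, 2)))), -1)) = Mul(Add(76, 14960), Pow(Add(8616, Mul(I, Pow(4726, Rational(1, 2)))), -1)) = Mul(15036, Pow(Add(8616, Mul(I, Pow(4726, Rational(1, 2)))), -1))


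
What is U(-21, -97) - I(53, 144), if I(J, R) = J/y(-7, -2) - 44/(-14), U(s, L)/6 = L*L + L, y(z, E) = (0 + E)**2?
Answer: 1563957/28 ≈ 55856.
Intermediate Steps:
y(z, E) = E**2
U(s, L) = 6*L + 6*L**2 (U(s, L) = 6*(L*L + L) = 6*(L**2 + L) = 6*(L + L**2) = 6*L + 6*L**2)
I(J, R) = 22/7 + J/4 (I(J, R) = J/((-2)**2) - 44/(-14) = J/4 - 44*(-1/14) = J*(1/4) + 22/7 = J/4 + 22/7 = 22/7 + J/4)
U(-21, -97) - I(53, 144) = 6*(-97)*(1 - 97) - (22/7 + (1/4)*53) = 6*(-97)*(-96) - (22/7 + 53/4) = 55872 - 1*459/28 = 55872 - 459/28 = 1563957/28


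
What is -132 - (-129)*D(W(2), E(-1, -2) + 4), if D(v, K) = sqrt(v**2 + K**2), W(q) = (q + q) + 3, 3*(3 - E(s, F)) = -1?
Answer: -132 + 215*sqrt(37) ≈ 1175.8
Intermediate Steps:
E(s, F) = 10/3 (E(s, F) = 3 - 1/3*(-1) = 3 + 1/3 = 10/3)
W(q) = 3 + 2*q (W(q) = 2*q + 3 = 3 + 2*q)
D(v, K) = sqrt(K**2 + v**2)
-132 - (-129)*D(W(2), E(-1, -2) + 4) = -132 - (-129)*sqrt((10/3 + 4)**2 + (3 + 2*2)**2) = -132 - (-129)*sqrt((22/3)**2 + (3 + 4)**2) = -132 - (-129)*sqrt(484/9 + 7**2) = -132 - (-129)*sqrt(484/9 + 49) = -132 - (-129)*sqrt(925/9) = -132 - (-129)*5*sqrt(37)/3 = -132 - (-215)*sqrt(37) = -132 + 215*sqrt(37)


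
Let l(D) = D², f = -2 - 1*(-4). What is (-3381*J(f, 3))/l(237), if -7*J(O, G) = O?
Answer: 322/18723 ≈ 0.017198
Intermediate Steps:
f = 2 (f = -2 + 4 = 2)
J(O, G) = -O/7
(-3381*J(f, 3))/l(237) = (-(-483)*2)/(237²) = -3381*(-2/7)/56169 = 966*(1/56169) = 322/18723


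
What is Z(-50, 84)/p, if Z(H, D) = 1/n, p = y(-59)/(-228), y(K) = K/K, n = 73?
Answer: -228/73 ≈ -3.1233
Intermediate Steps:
y(K) = 1
p = -1/228 (p = 1/(-228) = 1*(-1/228) = -1/228 ≈ -0.0043860)
Z(H, D) = 1/73
Z(-50, 84)/p = 1/(73*(-1/228)) = (1/73)*(-228) = -228/73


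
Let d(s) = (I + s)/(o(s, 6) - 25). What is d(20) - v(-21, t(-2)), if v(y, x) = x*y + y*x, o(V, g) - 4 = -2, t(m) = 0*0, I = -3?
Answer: -17/23 ≈ -0.73913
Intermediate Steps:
t(m) = 0
o(V, g) = 2 (o(V, g) = 4 - 2 = 2)
d(s) = 3/23 - s/23 (d(s) = (-3 + s)/(2 - 25) = (-3 + s)/(-23) = (-3 + s)*(-1/23) = 3/23 - s/23)
v(y, x) = 2*x*y (v(y, x) = x*y + x*y = 2*x*y)
d(20) - v(-21, t(-2)) = (3/23 - 1/23*20) - 2*0*(-21) = (3/23 - 20/23) - 1*0 = -17/23 + 0 = -17/23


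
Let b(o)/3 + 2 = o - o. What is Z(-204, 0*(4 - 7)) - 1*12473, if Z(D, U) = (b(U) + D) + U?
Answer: -12683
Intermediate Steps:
b(o) = -6 (b(o) = -6 + 3*(o - o) = -6 + 3*0 = -6 + 0 = -6)
Z(D, U) = -6 + D + U (Z(D, U) = (-6 + D) + U = -6 + D + U)
Z(-204, 0*(4 - 7)) - 1*12473 = (-6 - 204 + 0*(4 - 7)) - 1*12473 = (-6 - 204 + 0*(-3)) - 12473 = (-6 - 204 + 0) - 12473 = -210 - 12473 = -12683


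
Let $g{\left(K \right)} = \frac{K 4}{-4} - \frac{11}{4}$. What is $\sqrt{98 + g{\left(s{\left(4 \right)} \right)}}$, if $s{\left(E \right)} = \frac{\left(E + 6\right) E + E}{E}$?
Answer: $\frac{\sqrt{337}}{2} \approx 9.1788$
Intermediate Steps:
$s{\left(E \right)} = \frac{E + E \left(6 + E\right)}{E}$ ($s{\left(E \right)} = \frac{\left(6 + E\right) E + E}{E} = \frac{E \left(6 + E\right) + E}{E} = \frac{E + E \left(6 + E\right)}{E}$)
$g{\left(K \right)} = - \frac{11}{4} - K$ ($g{\left(K \right)} = 4 K \left(- \frac{1}{4}\right) - \frac{11}{4} = - K - \frac{11}{4} = - \frac{11}{4} - K$)
$\sqrt{98 + g{\left(s{\left(4 \right)} \right)}} = \sqrt{98 - \frac{55}{4}} = \sqrt{\frac{337}{4}} = \frac{\sqrt{337}}{2}$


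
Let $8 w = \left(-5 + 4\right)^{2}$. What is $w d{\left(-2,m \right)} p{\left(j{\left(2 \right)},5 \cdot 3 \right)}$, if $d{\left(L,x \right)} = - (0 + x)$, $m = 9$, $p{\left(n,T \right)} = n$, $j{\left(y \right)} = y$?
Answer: $- \frac{9}{4} \approx -2.25$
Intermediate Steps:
$d{\left(L,x \right)} = - x$
$w = \frac{1}{8}$ ($w = \frac{\left(-5 + 4\right)^{2}}{8} = \frac{\left(-1\right)^{2}}{8} = \frac{1}{8} \cdot 1 = \frac{1}{8} \approx 0.125$)
$w d{\left(-2,m \right)} p{\left(j{\left(2 \right)},5 \cdot 3 \right)} = \frac{\left(-1\right) 9}{8} \cdot 2 = \frac{1}{8} \left(-9\right) 2 = \left(- \frac{9}{8}\right) 2 = - \frac{9}{4}$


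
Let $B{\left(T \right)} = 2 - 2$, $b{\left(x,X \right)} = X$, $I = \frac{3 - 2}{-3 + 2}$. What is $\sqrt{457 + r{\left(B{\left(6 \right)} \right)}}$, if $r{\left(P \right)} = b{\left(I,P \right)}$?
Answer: $\sqrt{457} \approx 21.378$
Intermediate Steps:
$I = -1$ ($I = 1 \frac{1}{-1} = 1 \left(-1\right) = -1$)
$B{\left(T \right)} = 0$
$r{\left(P \right)} = P$
$\sqrt{457 + r{\left(B{\left(6 \right)} \right)}} = \sqrt{457 + 0} = \sqrt{457}$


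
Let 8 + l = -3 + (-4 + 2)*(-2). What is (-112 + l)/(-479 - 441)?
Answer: 119/920 ≈ 0.12935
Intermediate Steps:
l = -7 (l = -8 + (-3 + (-4 + 2)*(-2)) = -8 + (-3 - 2*(-2)) = -8 + (-3 + 4) = -8 + 1 = -7)
(-112 + l)/(-479 - 441) = (-112 - 7)/(-479 - 441) = -119/(-920) = -119*(-1/920) = 119/920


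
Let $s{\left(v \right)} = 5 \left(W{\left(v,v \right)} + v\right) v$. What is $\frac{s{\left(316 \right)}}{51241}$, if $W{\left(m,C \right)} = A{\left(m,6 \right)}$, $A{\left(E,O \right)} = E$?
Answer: $\frac{998560}{51241} \approx 19.488$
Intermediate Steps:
$W{\left(m,C \right)} = m$
$s{\left(v \right)} = 10 v^{2}$ ($s{\left(v \right)} = 5 \left(v + v\right) v = 5 \cdot 2 v v = 10 v v = 10 v^{2}$)
$\frac{s{\left(316 \right)}}{51241} = \frac{10 \cdot 316^{2}}{51241} = 10 \cdot 99856 \cdot \frac{1}{51241} = 998560 \cdot \frac{1}{51241} = \frac{998560}{51241}$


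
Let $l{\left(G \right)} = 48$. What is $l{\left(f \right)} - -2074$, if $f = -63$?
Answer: $2122$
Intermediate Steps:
$l{\left(f \right)} - -2074 = 48 - -2074 = 48 + 2074 = 2122$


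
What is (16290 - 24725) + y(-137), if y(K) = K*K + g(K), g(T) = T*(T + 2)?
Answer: 28829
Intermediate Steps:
g(T) = T*(2 + T)
y(K) = K**2 + K*(2 + K) (y(K) = K*K + K*(2 + K) = K**2 + K*(2 + K))
(16290 - 24725) + y(-137) = (16290 - 24725) + 2*(-137)*(1 - 137) = -8435 + 2*(-137)*(-136) = -8435 + 37264 = 28829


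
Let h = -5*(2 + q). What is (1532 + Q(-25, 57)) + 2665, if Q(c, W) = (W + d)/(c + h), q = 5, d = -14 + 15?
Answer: 125881/30 ≈ 4196.0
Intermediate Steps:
d = 1
h = -35 (h = -5*(2 + 5) = -5*7 = -35)
Q(c, W) = (1 + W)/(-35 + c) (Q(c, W) = (W + 1)/(c - 35) = (1 + W)/(-35 + c))
(1532 + Q(-25, 57)) + 2665 = (1532 + (1 + 57)/(-35 - 25)) + 2665 = (1532 + 58/(-60)) + 2665 = (1532 - 1/60*58) + 2665 = (1532 - 29/30) + 2665 = 45931/30 + 2665 = 125881/30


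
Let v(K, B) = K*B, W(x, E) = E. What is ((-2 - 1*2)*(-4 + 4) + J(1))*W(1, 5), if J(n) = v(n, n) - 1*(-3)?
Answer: 20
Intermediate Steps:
v(K, B) = B*K
J(n) = 3 + n² (J(n) = n*n - 1*(-3) = n² + 3 = 3 + n²)
((-2 - 1*2)*(-4 + 4) + J(1))*W(1, 5) = ((-2 - 1*2)*(-4 + 4) + (3 + 1²))*5 = ((-2 - 2)*0 + (3 + 1))*5 = (-4*0 + 4)*5 = (0 + 4)*5 = 4*5 = 20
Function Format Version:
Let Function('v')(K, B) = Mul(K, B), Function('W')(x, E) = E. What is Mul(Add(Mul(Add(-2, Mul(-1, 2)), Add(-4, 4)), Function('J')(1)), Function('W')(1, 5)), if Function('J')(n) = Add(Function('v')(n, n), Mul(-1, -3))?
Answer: 20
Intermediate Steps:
Function('v')(K, B) = Mul(B, K)
Function('J')(n) = Add(3, Pow(n, 2)) (Function('J')(n) = Add(Mul(n, n), Mul(-1, -3)) = Add(Pow(n, 2), 3) = Add(3, Pow(n, 2)))
Mul(Add(Mul(Add(-2, Mul(-1, 2)), Add(-4, 4)), Function('J')(1)), Function('W')(1, 5)) = Mul(Add(Mul(Add(-2, Mul(-1, 2)), Add(-4, 4)), Add(3, Pow(1, 2))), 5) = Mul(Add(Mul(Add(-2, -2), 0), Add(3, 1)), 5) = Mul(Add(Mul(-4, 0), 4), 5) = Mul(Add(0, 4), 5) = Mul(4, 5) = 20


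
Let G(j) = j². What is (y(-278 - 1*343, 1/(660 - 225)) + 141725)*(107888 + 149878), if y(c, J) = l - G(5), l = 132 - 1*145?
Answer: 36522091242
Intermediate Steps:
l = -13 (l = 132 - 145 = -13)
y(c, J) = -38 (y(c, J) = -13 - 1*5² = -13 - 1*25 = -13 - 25 = -38)
(y(-278 - 1*343, 1/(660 - 225)) + 141725)*(107888 + 149878) = (-38 + 141725)*(107888 + 149878) = 141687*257766 = 36522091242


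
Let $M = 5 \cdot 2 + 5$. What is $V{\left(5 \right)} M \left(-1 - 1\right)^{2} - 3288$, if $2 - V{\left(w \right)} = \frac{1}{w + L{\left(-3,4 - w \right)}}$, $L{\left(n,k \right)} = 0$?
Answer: $-3180$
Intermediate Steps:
$M = 15$ ($M = 10 + 5 = 15$)
$V{\left(w \right)} = 2 - \frac{1}{w}$ ($V{\left(w \right)} = 2 - \frac{1}{w + 0} = 2 - \frac{1}{w}$)
$V{\left(5 \right)} M \left(-1 - 1\right)^{2} - 3288 = \left(2 - \frac{1}{5}\right) 15 \left(-1 - 1\right)^{2} - 3288 = \left(2 - \frac{1}{5}\right) 15 \left(-2\right)^{2} - 3288 = \left(2 - \frac{1}{5}\right) 15 \cdot 4 - 3288 = \frac{9}{5} \cdot 15 \cdot 4 - 3288 = 27 \cdot 4 - 3288 = 108 - 3288 = -3180$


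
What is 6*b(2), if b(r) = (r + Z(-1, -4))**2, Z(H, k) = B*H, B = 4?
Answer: 24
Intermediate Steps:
Z(H, k) = 4*H
b(r) = (-4 + r)**2 (b(r) = (r + 4*(-1))**2 = (r - 4)**2 = (-4 + r)**2)
6*b(2) = 6*(-4 + 2)**2 = 6*(-2)**2 = 6*4 = 24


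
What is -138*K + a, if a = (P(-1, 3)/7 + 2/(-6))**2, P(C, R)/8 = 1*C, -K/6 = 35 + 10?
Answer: 16432621/441 ≈ 37262.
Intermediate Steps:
K = -270 (K = -6*(35 + 10) = -6*45 = -270)
P(C, R) = 8*C (P(C, R) = 8*(1*C) = 8*C)
a = 961/441 (a = ((8*(-1))/7 + 2/(-6))**2 = (-8*1/7 + 2*(-1/6))**2 = (-8/7 - 1/3)**2 = (-31/21)**2 = 961/441 ≈ 2.1791)
-138*K + a = -138*(-270) + 961/441 = 37260 + 961/441 = 16432621/441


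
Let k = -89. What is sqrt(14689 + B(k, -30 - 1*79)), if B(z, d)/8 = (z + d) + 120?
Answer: sqrt(14065) ≈ 118.60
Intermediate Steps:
B(z, d) = 960 + 8*d + 8*z (B(z, d) = 8*((z + d) + 120) = 8*((d + z) + 120) = 8*(120 + d + z) = 960 + 8*d + 8*z)
sqrt(14689 + B(k, -30 - 1*79)) = sqrt(14689 + (960 + 8*(-30 - 1*79) + 8*(-89))) = sqrt(14689 + (960 + 8*(-30 - 79) - 712)) = sqrt(14689 + (960 + 8*(-109) - 712)) = sqrt(14689 + (960 - 872 - 712)) = sqrt(14689 - 624) = sqrt(14065)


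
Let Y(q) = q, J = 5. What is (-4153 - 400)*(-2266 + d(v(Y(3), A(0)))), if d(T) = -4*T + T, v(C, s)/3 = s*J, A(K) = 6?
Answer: 11546408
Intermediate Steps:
v(C, s) = 15*s (v(C, s) = 3*(s*5) = 3*(5*s) = 15*s)
d(T) = -3*T
(-4153 - 400)*(-2266 + d(v(Y(3), A(0)))) = (-4153 - 400)*(-2266 - 45*6) = -4553*(-2266 - 3*90) = -4553*(-2266 - 270) = -4553*(-2536) = 11546408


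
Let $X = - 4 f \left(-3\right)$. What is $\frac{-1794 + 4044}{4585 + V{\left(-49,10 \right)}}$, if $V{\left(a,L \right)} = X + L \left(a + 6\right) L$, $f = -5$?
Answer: $10$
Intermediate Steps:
$X = -60$ ($X = \left(-4\right) \left(-5\right) \left(-3\right) = 20 \left(-3\right) = -60$)
$V{\left(a,L \right)} = -60 + L^{2} \left(6 + a\right)$ ($V{\left(a,L \right)} = -60 + L \left(a + 6\right) L = -60 + L \left(6 + a\right) L = -60 + L L \left(6 + a\right) = -60 + L^{2} \left(6 + a\right)$)
$\frac{-1794 + 4044}{4585 + V{\left(-49,10 \right)}} = \frac{-1794 + 4044}{4585 - \left(60 + 4300\right)} = \frac{2250}{4585 - 4360} = \frac{2250}{225} = 2250 \cdot \frac{1}{225} = 10$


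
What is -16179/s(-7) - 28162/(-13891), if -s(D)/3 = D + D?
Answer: -74519895/194474 ≈ -383.19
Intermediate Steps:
s(D) = -6*D (s(D) = -3*(D + D) = -6*D)
-16179/s(-7) - 28162/(-13891) = -16179/((-6*(-7))) - 28162/(-13891) = -16179/42 - 28162*(-1/13891) = -16179*1/42 + 28162/13891 = -5393/14 + 28162/13891 = -74519895/194474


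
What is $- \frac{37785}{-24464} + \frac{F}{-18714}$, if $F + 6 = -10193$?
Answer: $\frac{43482583}{20809968} \approx 2.0895$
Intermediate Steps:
$F = -10199$ ($F = -6 - 10193 = -10199$)
$- \frac{37785}{-24464} + \frac{F}{-18714} = - \frac{37785}{-24464} - \frac{10199}{-18714} = \left(-37785\right) \left(- \frac{1}{24464}\right) - - \frac{10199}{18714} = \frac{3435}{2224} + \frac{10199}{18714} = \frac{43482583}{20809968}$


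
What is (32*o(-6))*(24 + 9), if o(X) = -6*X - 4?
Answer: 33792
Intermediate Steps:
o(X) = -4 - 6*X
(32*o(-6))*(24 + 9) = (32*(-4 - 6*(-6)))*(24 + 9) = (32*(-4 + 36))*33 = (32*32)*33 = 1024*33 = 33792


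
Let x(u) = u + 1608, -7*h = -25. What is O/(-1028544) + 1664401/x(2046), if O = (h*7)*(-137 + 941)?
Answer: 71326509031/156595824 ≈ 455.48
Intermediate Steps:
h = 25/7 (h = -⅐*(-25) = 25/7 ≈ 3.5714)
x(u) = 1608 + u
O = 20100 (O = ((25/7)*7)*(-137 + 941) = 25*804 = 20100)
O/(-1028544) + 1664401/x(2046) = 20100/(-1028544) + 1664401/(1608 + 2046) = 20100*(-1/1028544) + 1664401/3654 = -1675/85712 + 1664401*(1/3654) = -1675/85712 + 1664401/3654 = 71326509031/156595824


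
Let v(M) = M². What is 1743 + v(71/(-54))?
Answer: 5087629/2916 ≈ 1744.7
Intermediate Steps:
1743 + v(71/(-54)) = 1743 + (71/(-54))² = 1743 + (71*(-1/54))² = 1743 + (-71/54)² = 1743 + 5041/2916 = 5087629/2916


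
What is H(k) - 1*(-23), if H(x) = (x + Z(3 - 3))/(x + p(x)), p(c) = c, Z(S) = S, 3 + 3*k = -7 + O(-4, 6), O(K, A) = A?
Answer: 47/2 ≈ 23.500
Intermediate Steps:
k = -4/3 (k = -1 + (-7 + 6)/3 = -1 + (⅓)*(-1) = -1 - ⅓ = -4/3 ≈ -1.3333)
H(x) = ½ (H(x) = (x + (3 - 3))/(x + x) = (x + 0)/((2*x)) = x*(1/(2*x)) = ½)
H(k) - 1*(-23) = ½ - 1*(-23) = ½ + 23 = 47/2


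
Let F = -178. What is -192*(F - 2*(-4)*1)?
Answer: 32640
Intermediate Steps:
-192*(F - 2*(-4)*1) = -192*(-178 - 2*(-4)*1) = -192*(-178 + 8*1) = -192*(-178 + 8) = -192*(-170) = 32640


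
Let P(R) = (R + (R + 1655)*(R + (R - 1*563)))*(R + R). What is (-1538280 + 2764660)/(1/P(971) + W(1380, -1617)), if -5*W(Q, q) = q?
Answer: 8626799581861000/2274912331231 ≈ 3792.1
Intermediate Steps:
W(Q, q) = -q/5
P(R) = 2*R*(R + (-563 + 2*R)*(1655 + R)) (P(R) = (R + (1655 + R)*(R + (R - 563)))*(2*R) = (R + (1655 + R)*(R + (-563 + R)))*(2*R) = (R + (1655 + R)*(-563 + 2*R))*(2*R) = (R + (-563 + 2*R)*(1655 + R))*(2*R) = 2*R*(R + (-563 + 2*R)*(1655 + R)))
(-1538280 + 2764660)/(1/P(971) + W(1380, -1617)) = (-1538280 + 2764660)/(1/(2*971*(-931765 + 2*971² + 2748*971)) - ⅕*(-1617)) = 1226380/(1/(2*971*(-931765 + 2*942841 + 2668308)) + 1617/5) = 1226380/(1/(2*971*(-931765 + 1885682 + 2668308)) + 1617/5) = 1226380/(1/(2*971*3622225) + 1617/5) = 1226380/(1/7034360950 + 1617/5) = 1226380/(2274912331231/7034360950) = 1226380*(7034360950/2274912331231) = 8626799581861000/2274912331231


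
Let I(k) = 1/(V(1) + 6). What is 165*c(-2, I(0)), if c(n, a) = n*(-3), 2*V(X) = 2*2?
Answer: 990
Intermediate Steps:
V(X) = 2 (V(X) = (2*2)/2 = (½)*4 = 2)
I(k) = ⅛ (I(k) = 1/(2 + 6) = 1/8 = ⅛)
c(n, a) = -3*n
165*c(-2, I(0)) = 165*(-3*(-2)) = 165*6 = 990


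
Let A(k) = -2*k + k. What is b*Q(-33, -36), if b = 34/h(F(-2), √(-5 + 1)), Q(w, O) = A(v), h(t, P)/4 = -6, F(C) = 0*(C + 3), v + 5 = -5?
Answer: -85/6 ≈ -14.167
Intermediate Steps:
v = -10 (v = -5 - 5 = -10)
F(C) = 0 (F(C) = 0*(3 + C) = 0)
h(t, P) = -24 (h(t, P) = 4*(-6) = -24)
A(k) = -k
Q(w, O) = 10 (Q(w, O) = -1*(-10) = 10)
b = -17/12 (b = 34/(-24) = 34*(-1/24) = -17/12 ≈ -1.4167)
b*Q(-33, -36) = -17/12*10 = -85/6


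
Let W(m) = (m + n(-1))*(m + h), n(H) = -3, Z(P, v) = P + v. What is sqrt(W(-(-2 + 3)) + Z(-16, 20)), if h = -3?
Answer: 2*sqrt(5) ≈ 4.4721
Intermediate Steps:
W(m) = (-3 + m)**2 (W(m) = (m - 3)*(m - 3) = (-3 + m)*(-3 + m) = (-3 + m)**2)
sqrt(W(-(-2 + 3)) + Z(-16, 20)) = sqrt((9 + (-(-2 + 3))**2 - (-6)*(-2 + 3)) + (-16 + 20)) = sqrt((9 + (-1*1)**2 - (-6)) + 4) = sqrt((9 + (-1)**2 - 6*(-1)) + 4) = sqrt((9 + 1 + 6) + 4) = sqrt(16 + 4) = sqrt(20) = 2*sqrt(5)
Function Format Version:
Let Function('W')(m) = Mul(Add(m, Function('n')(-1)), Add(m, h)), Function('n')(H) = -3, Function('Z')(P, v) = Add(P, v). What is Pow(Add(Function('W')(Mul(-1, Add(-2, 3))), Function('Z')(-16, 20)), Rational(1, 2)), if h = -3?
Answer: Mul(2, Pow(5, Rational(1, 2))) ≈ 4.4721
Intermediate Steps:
Function('W')(m) = Pow(Add(-3, m), 2) (Function('W')(m) = Mul(Add(m, -3), Add(m, -3)) = Mul(Add(-3, m), Add(-3, m)) = Pow(Add(-3, m), 2))
Pow(Add(Function('W')(Mul(-1, Add(-2, 3))), Function('Z')(-16, 20)), Rational(1, 2)) = Pow(Add(Add(9, Pow(Mul(-1, Add(-2, 3)), 2), Mul(-6, Mul(-1, Add(-2, 3)))), Add(-16, 20)), Rational(1, 2)) = Pow(Add(Add(9, Pow(Mul(-1, 1), 2), Mul(-6, Mul(-1, 1))), 4), Rational(1, 2)) = Pow(Add(Add(9, Pow(-1, 2), Mul(-6, -1)), 4), Rational(1, 2)) = Pow(Add(Add(9, 1, 6), 4), Rational(1, 2)) = Pow(Add(16, 4), Rational(1, 2)) = Pow(20, Rational(1, 2)) = Mul(2, Pow(5, Rational(1, 2)))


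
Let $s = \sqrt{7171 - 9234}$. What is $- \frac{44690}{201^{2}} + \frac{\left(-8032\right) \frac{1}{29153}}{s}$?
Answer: $- \frac{44690}{40401} + \frac{8032 i \sqrt{2063}}{60142639} \approx -1.1062 + 0.0060658 i$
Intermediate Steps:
$s = i \sqrt{2063}$ ($s = \sqrt{-2063} = i \sqrt{2063} \approx 45.42 i$)
$- \frac{44690}{201^{2}} + \frac{\left(-8032\right) \frac{1}{29153}}{s} = - \frac{44690}{201^{2}} + \frac{\left(-8032\right) \frac{1}{29153}}{i \sqrt{2063}} = - \frac{44690}{40401} + \left(-8032\right) \frac{1}{29153} \left(- \frac{i \sqrt{2063}}{2063}\right) = \left(-44690\right) \frac{1}{40401} - \frac{8032 \left(- \frac{i \sqrt{2063}}{2063}\right)}{29153} = - \frac{44690}{40401} + \frac{8032 i \sqrt{2063}}{60142639}$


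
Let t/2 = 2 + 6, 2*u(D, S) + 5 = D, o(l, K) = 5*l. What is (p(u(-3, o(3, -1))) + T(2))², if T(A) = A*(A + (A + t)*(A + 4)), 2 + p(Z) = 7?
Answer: 50625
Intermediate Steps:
u(D, S) = -5/2 + D/2
p(Z) = 5 (p(Z) = -2 + 7 = 5)
t = 16 (t = 2*(2 + 6) = 2*8 = 16)
T(A) = A*(A + (4 + A)*(16 + A)) (T(A) = A*(A + (A + 16)*(A + 4)) = A*(A + (16 + A)*(4 + A)) = A*(A + (4 + A)*(16 + A)))
(p(u(-3, o(3, -1))) + T(2))² = (5 + 2*(64 + 2² + 21*2))² = (5 + 2*(64 + 4 + 42))² = (5 + 2*110)² = (5 + 220)² = 225² = 50625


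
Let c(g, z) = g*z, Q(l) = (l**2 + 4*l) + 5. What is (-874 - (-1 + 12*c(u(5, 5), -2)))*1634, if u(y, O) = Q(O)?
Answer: 534318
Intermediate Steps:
Q(l) = 5 + l**2 + 4*l
u(y, O) = 5 + O**2 + 4*O
(-874 - (-1 + 12*c(u(5, 5), -2)))*1634 = (-874 - (-1 + 12*((5 + 5**2 + 4*5)*(-2))))*1634 = (-874 - (-1 + 12*((5 + 25 + 20)*(-2))))*1634 = (-874 - (-1 + 12*(50*(-2))))*1634 = (-874 - (-1 + 12*(-100)))*1634 = (-874 - (-1 - 1200))*1634 = (-874 - 1*(-1201))*1634 = (-874 + 1201)*1634 = 327*1634 = 534318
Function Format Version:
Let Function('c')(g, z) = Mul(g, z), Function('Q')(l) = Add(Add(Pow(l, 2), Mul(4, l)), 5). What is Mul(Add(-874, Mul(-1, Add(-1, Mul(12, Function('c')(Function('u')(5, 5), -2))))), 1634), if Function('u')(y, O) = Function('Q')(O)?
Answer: 534318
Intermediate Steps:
Function('Q')(l) = Add(5, Pow(l, 2), Mul(4, l))
Function('u')(y, O) = Add(5, Pow(O, 2), Mul(4, O))
Mul(Add(-874, Mul(-1, Add(-1, Mul(12, Function('c')(Function('u')(5, 5), -2))))), 1634) = Mul(Add(-874, Mul(-1, Add(-1, Mul(12, Mul(Add(5, Pow(5, 2), Mul(4, 5)), -2))))), 1634) = Mul(Add(-874, Mul(-1, Add(-1, Mul(12, Mul(Add(5, 25, 20), -2))))), 1634) = Mul(Add(-874, Mul(-1, Add(-1, Mul(12, Mul(50, -2))))), 1634) = Mul(Add(-874, Mul(-1, Add(-1, Mul(12, -100)))), 1634) = Mul(Add(-874, Mul(-1, Add(-1, -1200))), 1634) = Mul(Add(-874, Mul(-1, -1201)), 1634) = Mul(Add(-874, 1201), 1634) = Mul(327, 1634) = 534318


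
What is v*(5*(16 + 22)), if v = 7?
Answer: 1330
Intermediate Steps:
v*(5*(16 + 22)) = 7*(5*(16 + 22)) = 7*(5*38) = 7*190 = 1330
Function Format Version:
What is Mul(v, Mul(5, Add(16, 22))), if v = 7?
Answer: 1330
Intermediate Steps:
Mul(v, Mul(5, Add(16, 22))) = Mul(7, Mul(5, Add(16, 22))) = Mul(7, Mul(5, 38)) = Mul(7, 190) = 1330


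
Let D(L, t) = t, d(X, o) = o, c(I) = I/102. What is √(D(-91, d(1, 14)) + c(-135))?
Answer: √14654/34 ≈ 3.5604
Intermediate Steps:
c(I) = I/102 (c(I) = I*(1/102) = I/102)
√(D(-91, d(1, 14)) + c(-135)) = √(14 + (1/102)*(-135)) = √(14 - 45/34) = √(431/34) = √14654/34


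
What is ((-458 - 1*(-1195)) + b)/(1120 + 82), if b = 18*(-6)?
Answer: 629/1202 ≈ 0.52329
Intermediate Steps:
b = -108
((-458 - 1*(-1195)) + b)/(1120 + 82) = ((-458 - 1*(-1195)) - 108)/(1120 + 82) = ((-458 + 1195) - 108)/1202 = (737 - 108)*(1/1202) = 629*(1/1202) = 629/1202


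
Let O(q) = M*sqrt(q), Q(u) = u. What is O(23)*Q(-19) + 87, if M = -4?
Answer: 87 + 76*sqrt(23) ≈ 451.48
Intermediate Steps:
O(q) = -4*sqrt(q)
O(23)*Q(-19) + 87 = -4*sqrt(23)*(-19) + 87 = 76*sqrt(23) + 87 = 87 + 76*sqrt(23)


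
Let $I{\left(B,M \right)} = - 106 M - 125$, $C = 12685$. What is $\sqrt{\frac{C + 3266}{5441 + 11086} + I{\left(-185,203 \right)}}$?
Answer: $\frac{3 i \sqrt{72979540970}}{5509} \approx 147.11 i$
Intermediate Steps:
$I{\left(B,M \right)} = -125 - 106 M$
$\sqrt{\frac{C + 3266}{5441 + 11086} + I{\left(-185,203 \right)}} = \sqrt{\frac{12685 + 3266}{5441 + 11086} - 21643} = \sqrt{\frac{15951}{16527} - 21643} = \sqrt{15951 \cdot \frac{1}{16527} - 21643} = \sqrt{\frac{5317}{5509} - 21643} = \sqrt{- \frac{119225970}{5509}} = \frac{3 i \sqrt{72979540970}}{5509}$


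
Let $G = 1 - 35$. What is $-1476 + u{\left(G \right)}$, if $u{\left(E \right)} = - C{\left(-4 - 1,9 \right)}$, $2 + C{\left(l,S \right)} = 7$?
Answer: $-1481$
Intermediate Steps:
$C{\left(l,S \right)} = 5$ ($C{\left(l,S \right)} = -2 + 7 = 5$)
$G = -34$
$u{\left(E \right)} = -5$ ($u{\left(E \right)} = \left(-1\right) 5 = -5$)
$-1476 + u{\left(G \right)} = -1476 - 5 = -1481$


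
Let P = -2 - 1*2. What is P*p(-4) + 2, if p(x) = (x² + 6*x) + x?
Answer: 50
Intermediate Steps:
P = -4 (P = -2 - 2 = -4)
p(x) = x² + 7*x
P*p(-4) + 2 = -(-16)*(7 - 4) + 2 = -(-16)*3 + 2 = -4*(-12) + 2 = 48 + 2 = 50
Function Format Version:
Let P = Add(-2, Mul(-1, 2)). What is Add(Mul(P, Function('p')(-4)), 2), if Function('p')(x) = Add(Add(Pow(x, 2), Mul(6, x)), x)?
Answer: 50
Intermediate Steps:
P = -4 (P = Add(-2, -2) = -4)
Function('p')(x) = Add(Pow(x, 2), Mul(7, x))
Add(Mul(P, Function('p')(-4)), 2) = Add(Mul(-4, Mul(-4, Add(7, -4))), 2) = Add(Mul(-4, Mul(-4, 3)), 2) = Add(Mul(-4, -12), 2) = Add(48, 2) = 50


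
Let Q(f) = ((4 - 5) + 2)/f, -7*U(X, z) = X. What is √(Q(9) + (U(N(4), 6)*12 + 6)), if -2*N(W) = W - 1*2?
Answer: √3451/21 ≈ 2.7974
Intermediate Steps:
N(W) = 1 - W/2 (N(W) = -(W - 1*2)/2 = -(W - 2)/2 = -(-2 + W)/2 = 1 - W/2)
U(X, z) = -X/7
Q(f) = 1/f (Q(f) = (-1 + 2)/f = 1/f)
√(Q(9) + (U(N(4), 6)*12 + 6)) = √(1/9 + (-(1 - ½*4)/7*12 + 6)) = √(⅑ + (-(1 - 2)/7*12 + 6)) = √(⅑ + (-⅐*(-1)*12 + 6)) = √(⅑ + ((⅐)*12 + 6)) = √(⅑ + (12/7 + 6)) = √(⅑ + 54/7) = √(493/63) = √3451/21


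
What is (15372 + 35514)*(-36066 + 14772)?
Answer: -1083566484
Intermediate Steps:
(15372 + 35514)*(-36066 + 14772) = 50886*(-21294) = -1083566484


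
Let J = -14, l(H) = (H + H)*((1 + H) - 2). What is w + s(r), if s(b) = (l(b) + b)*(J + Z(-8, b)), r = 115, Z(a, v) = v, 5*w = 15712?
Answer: 13314887/5 ≈ 2.6630e+6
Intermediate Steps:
w = 15712/5 (w = (⅕)*15712 = 15712/5 ≈ 3142.4)
l(H) = 2*H*(-1 + H) (l(H) = (2*H)*(-1 + H) = 2*H*(-1 + H))
s(b) = (-14 + b)*(b + 2*b*(-1 + b)) (s(b) = (2*b*(-1 + b) + b)*(-14 + b) = (b + 2*b*(-1 + b))*(-14 + b) = (-14 + b)*(b + 2*b*(-1 + b)))
w + s(r) = 15712/5 + 115*(14 - 29*115 + 2*115²) = 15712/5 + 115*(14 - 3335 + 2*13225) = 15712/5 + 115*(14 - 3335 + 26450) = 15712/5 + 115*23129 = 15712/5 + 2659835 = 13314887/5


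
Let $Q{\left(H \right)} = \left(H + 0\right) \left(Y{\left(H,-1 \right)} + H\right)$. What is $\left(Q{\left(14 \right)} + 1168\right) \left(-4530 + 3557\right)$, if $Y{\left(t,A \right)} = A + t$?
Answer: $-1504258$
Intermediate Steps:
$Q{\left(H \right)} = H \left(-1 + 2 H\right)$ ($Q{\left(H \right)} = \left(H + 0\right) \left(\left(-1 + H\right) + H\right) = H \left(-1 + 2 H\right)$)
$\left(Q{\left(14 \right)} + 1168\right) \left(-4530 + 3557\right) = \left(14 \left(-1 + 2 \cdot 14\right) + 1168\right) \left(-4530 + 3557\right) = \left(14 \left(-1 + 28\right) + 1168\right) \left(-973\right) = \left(14 \cdot 27 + 1168\right) \left(-973\right) = \left(378 + 1168\right) \left(-973\right) = 1546 \left(-973\right) = -1504258$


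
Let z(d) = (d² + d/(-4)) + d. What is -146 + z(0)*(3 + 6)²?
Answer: -146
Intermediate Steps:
z(d) = d² + 3*d/4 (z(d) = (d² - d/4) + d = d² + 3*d/4)
-146 + z(0)*(3 + 6)² = -146 + ((¼)*0*(3 + 4*0))*(3 + 6)² = -146 + ((¼)*0*(3 + 0))*9² = -146 + ((¼)*0*3)*81 = -146 + 0*81 = -146 + 0 = -146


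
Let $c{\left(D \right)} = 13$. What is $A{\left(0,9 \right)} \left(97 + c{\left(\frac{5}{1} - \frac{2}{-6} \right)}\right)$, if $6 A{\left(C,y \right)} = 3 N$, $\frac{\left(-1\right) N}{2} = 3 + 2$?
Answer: $-550$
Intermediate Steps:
$N = -10$ ($N = - 2 \left(3 + 2\right) = \left(-2\right) 5 = -10$)
$A{\left(C,y \right)} = -5$ ($A{\left(C,y \right)} = \frac{3 \left(-10\right)}{6} = \frac{1}{6} \left(-30\right) = -5$)
$A{\left(0,9 \right)} \left(97 + c{\left(\frac{5}{1} - \frac{2}{-6} \right)}\right) = - 5 \left(97 + 13\right) = \left(-5\right) 110 = -550$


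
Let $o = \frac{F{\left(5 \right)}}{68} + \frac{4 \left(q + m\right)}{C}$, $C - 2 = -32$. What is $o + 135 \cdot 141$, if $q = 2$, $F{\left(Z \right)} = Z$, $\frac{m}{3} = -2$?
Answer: $\frac{19416319}{1020} \approx 19036.0$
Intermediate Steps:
$m = -6$ ($m = 3 \left(-2\right) = -6$)
$C = -30$ ($C = 2 - 32 = -30$)
$o = \frac{619}{1020}$ ($o = \frac{5}{68} + \frac{4 \left(2 - 6\right)}{-30} = 5 \cdot \frac{1}{68} + 4 \left(-4\right) \left(- \frac{1}{30}\right) = \frac{5}{68} - - \frac{8}{15} = \frac{5}{68} + \frac{8}{15} = \frac{619}{1020} \approx 0.60686$)
$o + 135 \cdot 141 = \frac{619}{1020} + 135 \cdot 141 = \frac{619}{1020} + 19035 = \frac{19416319}{1020}$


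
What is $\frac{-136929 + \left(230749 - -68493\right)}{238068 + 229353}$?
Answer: $\frac{162313}{467421} \approx 0.34725$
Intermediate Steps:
$\frac{-136929 + \left(230749 - -68493\right)}{238068 + 229353} = \frac{-136929 + \left(230749 + 68493\right)}{467421} = \left(-136929 + 299242\right) \frac{1}{467421} = 162313 \cdot \frac{1}{467421} = \frac{162313}{467421}$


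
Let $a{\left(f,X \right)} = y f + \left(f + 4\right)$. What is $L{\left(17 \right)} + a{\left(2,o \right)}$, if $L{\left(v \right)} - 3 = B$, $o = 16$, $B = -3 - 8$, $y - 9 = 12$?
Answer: $40$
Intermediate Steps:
$y = 21$ ($y = 9 + 12 = 21$)
$B = -11$
$L{\left(v \right)} = -8$ ($L{\left(v \right)} = 3 - 11 = -8$)
$a{\left(f,X \right)} = 4 + 22 f$ ($a{\left(f,X \right)} = 21 f + \left(f + 4\right) = 21 f + \left(4 + f\right) = 4 + 22 f$)
$L{\left(17 \right)} + a{\left(2,o \right)} = -8 + \left(4 + 22 \cdot 2\right) = -8 + \left(4 + 44\right) = -8 + 48 = 40$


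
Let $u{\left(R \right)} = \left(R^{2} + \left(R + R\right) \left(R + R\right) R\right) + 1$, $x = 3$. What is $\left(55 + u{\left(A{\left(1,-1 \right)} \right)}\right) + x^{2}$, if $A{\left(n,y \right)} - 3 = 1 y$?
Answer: $101$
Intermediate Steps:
$A{\left(n,y \right)} = 3 + y$ ($A{\left(n,y \right)} = 3 + 1 y = 3 + y$)
$u{\left(R \right)} = 1 + R^{2} + 4 R^{3}$ ($u{\left(R \right)} = \left(R^{2} + 2 R 2 R R\right) + 1 = \left(R^{2} + 4 R^{2} R\right) + 1 = \left(R^{2} + 4 R^{3}\right) + 1 = 1 + R^{2} + 4 R^{3}$)
$\left(55 + u{\left(A{\left(1,-1 \right)} \right)}\right) + x^{2} = \left(55 + \left(1 + \left(3 - 1\right)^{2} + 4 \left(3 - 1\right)^{3}\right)\right) + 3^{2} = \left(55 + \left(1 + 2^{2} + 4 \cdot 2^{3}\right)\right) + 9 = \left(55 + \left(1 + 4 + 4 \cdot 8\right)\right) + 9 = \left(55 + \left(1 + 4 + 32\right)\right) + 9 = \left(55 + 37\right) + 9 = 92 + 9 = 101$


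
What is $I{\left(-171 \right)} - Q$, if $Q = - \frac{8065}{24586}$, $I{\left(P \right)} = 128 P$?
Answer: $- \frac{538130303}{24586} \approx -21888.0$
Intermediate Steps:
$Q = - \frac{8065}{24586}$ ($Q = \left(-8065\right) \frac{1}{24586} = - \frac{8065}{24586} \approx -0.32803$)
$I{\left(-171 \right)} - Q = 128 \left(-171\right) - - \frac{8065}{24586} = -21888 + \frac{8065}{24586} = - \frac{538130303}{24586}$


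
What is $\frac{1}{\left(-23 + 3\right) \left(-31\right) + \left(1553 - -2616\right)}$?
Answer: $\frac{1}{4789} \approx 0.00020881$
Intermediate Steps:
$\frac{1}{\left(-23 + 3\right) \left(-31\right) + \left(1553 - -2616\right)} = \frac{1}{\left(-20\right) \left(-31\right) + \left(1553 + 2616\right)} = \frac{1}{620 + 4169} = \frac{1}{4789}$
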